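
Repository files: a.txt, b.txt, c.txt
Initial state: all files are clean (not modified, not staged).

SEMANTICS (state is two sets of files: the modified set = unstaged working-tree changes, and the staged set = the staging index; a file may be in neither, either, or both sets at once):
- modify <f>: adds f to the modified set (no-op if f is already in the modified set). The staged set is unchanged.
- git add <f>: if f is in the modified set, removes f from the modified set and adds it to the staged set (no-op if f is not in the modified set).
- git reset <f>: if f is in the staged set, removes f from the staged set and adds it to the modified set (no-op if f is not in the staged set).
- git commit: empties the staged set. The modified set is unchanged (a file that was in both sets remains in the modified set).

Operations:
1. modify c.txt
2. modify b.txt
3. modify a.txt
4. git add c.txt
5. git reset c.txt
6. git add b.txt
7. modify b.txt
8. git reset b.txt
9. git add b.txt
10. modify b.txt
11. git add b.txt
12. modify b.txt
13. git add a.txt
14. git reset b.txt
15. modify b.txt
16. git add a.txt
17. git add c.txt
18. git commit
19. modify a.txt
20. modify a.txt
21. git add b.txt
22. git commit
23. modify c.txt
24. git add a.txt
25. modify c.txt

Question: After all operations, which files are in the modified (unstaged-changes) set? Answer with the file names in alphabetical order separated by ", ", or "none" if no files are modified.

Answer: c.txt

Derivation:
After op 1 (modify c.txt): modified={c.txt} staged={none}
After op 2 (modify b.txt): modified={b.txt, c.txt} staged={none}
After op 3 (modify a.txt): modified={a.txt, b.txt, c.txt} staged={none}
After op 4 (git add c.txt): modified={a.txt, b.txt} staged={c.txt}
After op 5 (git reset c.txt): modified={a.txt, b.txt, c.txt} staged={none}
After op 6 (git add b.txt): modified={a.txt, c.txt} staged={b.txt}
After op 7 (modify b.txt): modified={a.txt, b.txt, c.txt} staged={b.txt}
After op 8 (git reset b.txt): modified={a.txt, b.txt, c.txt} staged={none}
After op 9 (git add b.txt): modified={a.txt, c.txt} staged={b.txt}
After op 10 (modify b.txt): modified={a.txt, b.txt, c.txt} staged={b.txt}
After op 11 (git add b.txt): modified={a.txt, c.txt} staged={b.txt}
After op 12 (modify b.txt): modified={a.txt, b.txt, c.txt} staged={b.txt}
After op 13 (git add a.txt): modified={b.txt, c.txt} staged={a.txt, b.txt}
After op 14 (git reset b.txt): modified={b.txt, c.txt} staged={a.txt}
After op 15 (modify b.txt): modified={b.txt, c.txt} staged={a.txt}
After op 16 (git add a.txt): modified={b.txt, c.txt} staged={a.txt}
After op 17 (git add c.txt): modified={b.txt} staged={a.txt, c.txt}
After op 18 (git commit): modified={b.txt} staged={none}
After op 19 (modify a.txt): modified={a.txt, b.txt} staged={none}
After op 20 (modify a.txt): modified={a.txt, b.txt} staged={none}
After op 21 (git add b.txt): modified={a.txt} staged={b.txt}
After op 22 (git commit): modified={a.txt} staged={none}
After op 23 (modify c.txt): modified={a.txt, c.txt} staged={none}
After op 24 (git add a.txt): modified={c.txt} staged={a.txt}
After op 25 (modify c.txt): modified={c.txt} staged={a.txt}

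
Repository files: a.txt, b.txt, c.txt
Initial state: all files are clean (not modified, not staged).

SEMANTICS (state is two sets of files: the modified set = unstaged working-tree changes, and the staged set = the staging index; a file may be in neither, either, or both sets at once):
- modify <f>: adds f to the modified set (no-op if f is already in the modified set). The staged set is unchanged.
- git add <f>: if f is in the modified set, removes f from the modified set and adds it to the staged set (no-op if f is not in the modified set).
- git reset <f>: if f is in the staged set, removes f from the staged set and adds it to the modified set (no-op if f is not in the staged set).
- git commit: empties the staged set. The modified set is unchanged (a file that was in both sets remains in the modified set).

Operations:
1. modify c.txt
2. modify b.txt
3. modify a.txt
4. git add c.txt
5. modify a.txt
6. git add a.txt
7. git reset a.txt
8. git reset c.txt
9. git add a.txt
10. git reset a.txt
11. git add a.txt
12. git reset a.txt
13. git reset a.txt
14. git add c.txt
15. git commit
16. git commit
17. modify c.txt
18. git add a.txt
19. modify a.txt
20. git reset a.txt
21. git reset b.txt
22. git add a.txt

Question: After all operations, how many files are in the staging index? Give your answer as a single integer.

After op 1 (modify c.txt): modified={c.txt} staged={none}
After op 2 (modify b.txt): modified={b.txt, c.txt} staged={none}
After op 3 (modify a.txt): modified={a.txt, b.txt, c.txt} staged={none}
After op 4 (git add c.txt): modified={a.txt, b.txt} staged={c.txt}
After op 5 (modify a.txt): modified={a.txt, b.txt} staged={c.txt}
After op 6 (git add a.txt): modified={b.txt} staged={a.txt, c.txt}
After op 7 (git reset a.txt): modified={a.txt, b.txt} staged={c.txt}
After op 8 (git reset c.txt): modified={a.txt, b.txt, c.txt} staged={none}
After op 9 (git add a.txt): modified={b.txt, c.txt} staged={a.txt}
After op 10 (git reset a.txt): modified={a.txt, b.txt, c.txt} staged={none}
After op 11 (git add a.txt): modified={b.txt, c.txt} staged={a.txt}
After op 12 (git reset a.txt): modified={a.txt, b.txt, c.txt} staged={none}
After op 13 (git reset a.txt): modified={a.txt, b.txt, c.txt} staged={none}
After op 14 (git add c.txt): modified={a.txt, b.txt} staged={c.txt}
After op 15 (git commit): modified={a.txt, b.txt} staged={none}
After op 16 (git commit): modified={a.txt, b.txt} staged={none}
After op 17 (modify c.txt): modified={a.txt, b.txt, c.txt} staged={none}
After op 18 (git add a.txt): modified={b.txt, c.txt} staged={a.txt}
After op 19 (modify a.txt): modified={a.txt, b.txt, c.txt} staged={a.txt}
After op 20 (git reset a.txt): modified={a.txt, b.txt, c.txt} staged={none}
After op 21 (git reset b.txt): modified={a.txt, b.txt, c.txt} staged={none}
After op 22 (git add a.txt): modified={b.txt, c.txt} staged={a.txt}
Final staged set: {a.txt} -> count=1

Answer: 1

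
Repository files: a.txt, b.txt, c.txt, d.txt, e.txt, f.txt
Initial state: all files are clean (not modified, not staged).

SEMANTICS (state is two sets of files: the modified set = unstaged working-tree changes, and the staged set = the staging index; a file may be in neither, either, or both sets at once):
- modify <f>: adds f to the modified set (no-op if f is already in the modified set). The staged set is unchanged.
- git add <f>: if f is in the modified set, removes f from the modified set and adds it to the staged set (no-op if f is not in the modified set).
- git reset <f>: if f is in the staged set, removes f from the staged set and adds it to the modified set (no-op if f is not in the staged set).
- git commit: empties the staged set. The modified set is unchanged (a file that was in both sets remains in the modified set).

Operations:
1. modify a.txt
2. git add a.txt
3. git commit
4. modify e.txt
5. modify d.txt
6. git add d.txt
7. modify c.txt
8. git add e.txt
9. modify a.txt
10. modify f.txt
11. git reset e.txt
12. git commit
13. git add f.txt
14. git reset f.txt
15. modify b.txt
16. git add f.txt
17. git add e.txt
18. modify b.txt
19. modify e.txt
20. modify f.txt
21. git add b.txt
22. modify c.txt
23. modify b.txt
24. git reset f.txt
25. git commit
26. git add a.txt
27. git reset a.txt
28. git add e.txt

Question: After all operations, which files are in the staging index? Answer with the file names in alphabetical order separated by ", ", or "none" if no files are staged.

Answer: e.txt

Derivation:
After op 1 (modify a.txt): modified={a.txt} staged={none}
After op 2 (git add a.txt): modified={none} staged={a.txt}
After op 3 (git commit): modified={none} staged={none}
After op 4 (modify e.txt): modified={e.txt} staged={none}
After op 5 (modify d.txt): modified={d.txt, e.txt} staged={none}
After op 6 (git add d.txt): modified={e.txt} staged={d.txt}
After op 7 (modify c.txt): modified={c.txt, e.txt} staged={d.txt}
After op 8 (git add e.txt): modified={c.txt} staged={d.txt, e.txt}
After op 9 (modify a.txt): modified={a.txt, c.txt} staged={d.txt, e.txt}
After op 10 (modify f.txt): modified={a.txt, c.txt, f.txt} staged={d.txt, e.txt}
After op 11 (git reset e.txt): modified={a.txt, c.txt, e.txt, f.txt} staged={d.txt}
After op 12 (git commit): modified={a.txt, c.txt, e.txt, f.txt} staged={none}
After op 13 (git add f.txt): modified={a.txt, c.txt, e.txt} staged={f.txt}
After op 14 (git reset f.txt): modified={a.txt, c.txt, e.txt, f.txt} staged={none}
After op 15 (modify b.txt): modified={a.txt, b.txt, c.txt, e.txt, f.txt} staged={none}
After op 16 (git add f.txt): modified={a.txt, b.txt, c.txt, e.txt} staged={f.txt}
After op 17 (git add e.txt): modified={a.txt, b.txt, c.txt} staged={e.txt, f.txt}
After op 18 (modify b.txt): modified={a.txt, b.txt, c.txt} staged={e.txt, f.txt}
After op 19 (modify e.txt): modified={a.txt, b.txt, c.txt, e.txt} staged={e.txt, f.txt}
After op 20 (modify f.txt): modified={a.txt, b.txt, c.txt, e.txt, f.txt} staged={e.txt, f.txt}
After op 21 (git add b.txt): modified={a.txt, c.txt, e.txt, f.txt} staged={b.txt, e.txt, f.txt}
After op 22 (modify c.txt): modified={a.txt, c.txt, e.txt, f.txt} staged={b.txt, e.txt, f.txt}
After op 23 (modify b.txt): modified={a.txt, b.txt, c.txt, e.txt, f.txt} staged={b.txt, e.txt, f.txt}
After op 24 (git reset f.txt): modified={a.txt, b.txt, c.txt, e.txt, f.txt} staged={b.txt, e.txt}
After op 25 (git commit): modified={a.txt, b.txt, c.txt, e.txt, f.txt} staged={none}
After op 26 (git add a.txt): modified={b.txt, c.txt, e.txt, f.txt} staged={a.txt}
After op 27 (git reset a.txt): modified={a.txt, b.txt, c.txt, e.txt, f.txt} staged={none}
After op 28 (git add e.txt): modified={a.txt, b.txt, c.txt, f.txt} staged={e.txt}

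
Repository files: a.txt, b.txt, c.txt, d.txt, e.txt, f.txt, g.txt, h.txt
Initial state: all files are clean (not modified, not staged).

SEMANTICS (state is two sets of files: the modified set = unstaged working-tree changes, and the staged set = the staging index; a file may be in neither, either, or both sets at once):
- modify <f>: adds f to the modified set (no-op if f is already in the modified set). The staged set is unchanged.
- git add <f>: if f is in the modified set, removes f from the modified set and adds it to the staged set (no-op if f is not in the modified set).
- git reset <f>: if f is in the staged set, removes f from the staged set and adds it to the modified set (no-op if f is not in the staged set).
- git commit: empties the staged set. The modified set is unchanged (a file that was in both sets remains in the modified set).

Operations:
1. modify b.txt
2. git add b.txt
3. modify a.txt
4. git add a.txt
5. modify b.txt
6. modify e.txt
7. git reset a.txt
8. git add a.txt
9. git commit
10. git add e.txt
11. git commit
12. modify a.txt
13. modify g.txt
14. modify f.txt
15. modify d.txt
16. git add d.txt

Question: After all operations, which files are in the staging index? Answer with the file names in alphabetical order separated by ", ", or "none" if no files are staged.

After op 1 (modify b.txt): modified={b.txt} staged={none}
After op 2 (git add b.txt): modified={none} staged={b.txt}
After op 3 (modify a.txt): modified={a.txt} staged={b.txt}
After op 4 (git add a.txt): modified={none} staged={a.txt, b.txt}
After op 5 (modify b.txt): modified={b.txt} staged={a.txt, b.txt}
After op 6 (modify e.txt): modified={b.txt, e.txt} staged={a.txt, b.txt}
After op 7 (git reset a.txt): modified={a.txt, b.txt, e.txt} staged={b.txt}
After op 8 (git add a.txt): modified={b.txt, e.txt} staged={a.txt, b.txt}
After op 9 (git commit): modified={b.txt, e.txt} staged={none}
After op 10 (git add e.txt): modified={b.txt} staged={e.txt}
After op 11 (git commit): modified={b.txt} staged={none}
After op 12 (modify a.txt): modified={a.txt, b.txt} staged={none}
After op 13 (modify g.txt): modified={a.txt, b.txt, g.txt} staged={none}
After op 14 (modify f.txt): modified={a.txt, b.txt, f.txt, g.txt} staged={none}
After op 15 (modify d.txt): modified={a.txt, b.txt, d.txt, f.txt, g.txt} staged={none}
After op 16 (git add d.txt): modified={a.txt, b.txt, f.txt, g.txt} staged={d.txt}

Answer: d.txt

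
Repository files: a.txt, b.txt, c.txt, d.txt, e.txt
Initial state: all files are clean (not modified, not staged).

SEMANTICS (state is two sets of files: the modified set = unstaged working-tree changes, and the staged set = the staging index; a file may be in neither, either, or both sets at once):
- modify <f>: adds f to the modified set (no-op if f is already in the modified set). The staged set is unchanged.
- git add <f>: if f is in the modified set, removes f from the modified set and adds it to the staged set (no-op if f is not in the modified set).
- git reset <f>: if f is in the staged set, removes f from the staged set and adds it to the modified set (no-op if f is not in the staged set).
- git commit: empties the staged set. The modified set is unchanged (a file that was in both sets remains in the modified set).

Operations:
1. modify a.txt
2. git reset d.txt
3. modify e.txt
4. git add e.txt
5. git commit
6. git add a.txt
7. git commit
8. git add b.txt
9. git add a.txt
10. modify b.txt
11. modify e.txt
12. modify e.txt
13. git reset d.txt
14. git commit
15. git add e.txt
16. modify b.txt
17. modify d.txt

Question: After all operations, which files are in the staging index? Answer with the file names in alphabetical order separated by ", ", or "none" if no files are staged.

After op 1 (modify a.txt): modified={a.txt} staged={none}
After op 2 (git reset d.txt): modified={a.txt} staged={none}
After op 3 (modify e.txt): modified={a.txt, e.txt} staged={none}
After op 4 (git add e.txt): modified={a.txt} staged={e.txt}
After op 5 (git commit): modified={a.txt} staged={none}
After op 6 (git add a.txt): modified={none} staged={a.txt}
After op 7 (git commit): modified={none} staged={none}
After op 8 (git add b.txt): modified={none} staged={none}
After op 9 (git add a.txt): modified={none} staged={none}
After op 10 (modify b.txt): modified={b.txt} staged={none}
After op 11 (modify e.txt): modified={b.txt, e.txt} staged={none}
After op 12 (modify e.txt): modified={b.txt, e.txt} staged={none}
After op 13 (git reset d.txt): modified={b.txt, e.txt} staged={none}
After op 14 (git commit): modified={b.txt, e.txt} staged={none}
After op 15 (git add e.txt): modified={b.txt} staged={e.txt}
After op 16 (modify b.txt): modified={b.txt} staged={e.txt}
After op 17 (modify d.txt): modified={b.txt, d.txt} staged={e.txt}

Answer: e.txt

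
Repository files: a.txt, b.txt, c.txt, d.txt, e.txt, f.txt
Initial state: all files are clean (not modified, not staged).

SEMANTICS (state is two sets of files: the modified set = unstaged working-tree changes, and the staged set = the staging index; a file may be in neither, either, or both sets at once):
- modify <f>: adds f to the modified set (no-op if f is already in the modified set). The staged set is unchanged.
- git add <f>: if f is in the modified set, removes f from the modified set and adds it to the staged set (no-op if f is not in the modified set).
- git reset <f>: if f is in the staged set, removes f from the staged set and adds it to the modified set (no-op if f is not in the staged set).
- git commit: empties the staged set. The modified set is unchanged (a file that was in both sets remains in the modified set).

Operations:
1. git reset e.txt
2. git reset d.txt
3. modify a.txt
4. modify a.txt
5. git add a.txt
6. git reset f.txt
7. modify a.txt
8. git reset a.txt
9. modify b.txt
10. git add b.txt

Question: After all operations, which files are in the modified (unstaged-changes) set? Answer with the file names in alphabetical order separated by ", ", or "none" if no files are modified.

Answer: a.txt

Derivation:
After op 1 (git reset e.txt): modified={none} staged={none}
After op 2 (git reset d.txt): modified={none} staged={none}
After op 3 (modify a.txt): modified={a.txt} staged={none}
After op 4 (modify a.txt): modified={a.txt} staged={none}
After op 5 (git add a.txt): modified={none} staged={a.txt}
After op 6 (git reset f.txt): modified={none} staged={a.txt}
After op 7 (modify a.txt): modified={a.txt} staged={a.txt}
After op 8 (git reset a.txt): modified={a.txt} staged={none}
After op 9 (modify b.txt): modified={a.txt, b.txt} staged={none}
After op 10 (git add b.txt): modified={a.txt} staged={b.txt}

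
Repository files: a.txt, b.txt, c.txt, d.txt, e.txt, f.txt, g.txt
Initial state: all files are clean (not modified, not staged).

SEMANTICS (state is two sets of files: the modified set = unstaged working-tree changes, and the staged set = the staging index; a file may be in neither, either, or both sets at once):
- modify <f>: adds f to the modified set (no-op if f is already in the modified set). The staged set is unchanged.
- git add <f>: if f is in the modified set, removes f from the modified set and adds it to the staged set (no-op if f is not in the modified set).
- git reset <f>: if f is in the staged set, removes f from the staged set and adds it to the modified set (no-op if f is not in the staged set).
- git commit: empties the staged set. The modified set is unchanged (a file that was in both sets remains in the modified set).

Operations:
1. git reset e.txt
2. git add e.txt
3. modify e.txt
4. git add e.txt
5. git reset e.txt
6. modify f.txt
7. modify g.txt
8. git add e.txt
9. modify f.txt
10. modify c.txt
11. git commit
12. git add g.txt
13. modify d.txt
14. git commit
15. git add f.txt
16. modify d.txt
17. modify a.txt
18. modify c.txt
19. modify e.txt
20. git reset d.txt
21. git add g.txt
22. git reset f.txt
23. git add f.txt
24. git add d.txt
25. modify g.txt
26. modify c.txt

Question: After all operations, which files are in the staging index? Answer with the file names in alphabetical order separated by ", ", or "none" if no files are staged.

Answer: d.txt, f.txt

Derivation:
After op 1 (git reset e.txt): modified={none} staged={none}
After op 2 (git add e.txt): modified={none} staged={none}
After op 3 (modify e.txt): modified={e.txt} staged={none}
After op 4 (git add e.txt): modified={none} staged={e.txt}
After op 5 (git reset e.txt): modified={e.txt} staged={none}
After op 6 (modify f.txt): modified={e.txt, f.txt} staged={none}
After op 7 (modify g.txt): modified={e.txt, f.txt, g.txt} staged={none}
After op 8 (git add e.txt): modified={f.txt, g.txt} staged={e.txt}
After op 9 (modify f.txt): modified={f.txt, g.txt} staged={e.txt}
After op 10 (modify c.txt): modified={c.txt, f.txt, g.txt} staged={e.txt}
After op 11 (git commit): modified={c.txt, f.txt, g.txt} staged={none}
After op 12 (git add g.txt): modified={c.txt, f.txt} staged={g.txt}
After op 13 (modify d.txt): modified={c.txt, d.txt, f.txt} staged={g.txt}
After op 14 (git commit): modified={c.txt, d.txt, f.txt} staged={none}
After op 15 (git add f.txt): modified={c.txt, d.txt} staged={f.txt}
After op 16 (modify d.txt): modified={c.txt, d.txt} staged={f.txt}
After op 17 (modify a.txt): modified={a.txt, c.txt, d.txt} staged={f.txt}
After op 18 (modify c.txt): modified={a.txt, c.txt, d.txt} staged={f.txt}
After op 19 (modify e.txt): modified={a.txt, c.txt, d.txt, e.txt} staged={f.txt}
After op 20 (git reset d.txt): modified={a.txt, c.txt, d.txt, e.txt} staged={f.txt}
After op 21 (git add g.txt): modified={a.txt, c.txt, d.txt, e.txt} staged={f.txt}
After op 22 (git reset f.txt): modified={a.txt, c.txt, d.txt, e.txt, f.txt} staged={none}
After op 23 (git add f.txt): modified={a.txt, c.txt, d.txt, e.txt} staged={f.txt}
After op 24 (git add d.txt): modified={a.txt, c.txt, e.txt} staged={d.txt, f.txt}
After op 25 (modify g.txt): modified={a.txt, c.txt, e.txt, g.txt} staged={d.txt, f.txt}
After op 26 (modify c.txt): modified={a.txt, c.txt, e.txt, g.txt} staged={d.txt, f.txt}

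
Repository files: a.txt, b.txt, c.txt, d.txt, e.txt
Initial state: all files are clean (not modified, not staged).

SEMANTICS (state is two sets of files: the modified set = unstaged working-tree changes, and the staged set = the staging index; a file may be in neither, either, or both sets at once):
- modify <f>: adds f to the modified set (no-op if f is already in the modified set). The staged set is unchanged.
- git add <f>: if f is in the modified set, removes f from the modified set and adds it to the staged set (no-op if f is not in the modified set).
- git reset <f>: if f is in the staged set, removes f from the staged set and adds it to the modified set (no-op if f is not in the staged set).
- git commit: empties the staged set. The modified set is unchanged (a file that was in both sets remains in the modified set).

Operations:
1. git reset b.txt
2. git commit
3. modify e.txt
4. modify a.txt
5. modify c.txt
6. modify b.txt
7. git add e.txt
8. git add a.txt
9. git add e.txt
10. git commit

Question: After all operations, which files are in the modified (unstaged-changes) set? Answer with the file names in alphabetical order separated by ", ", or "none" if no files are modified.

Answer: b.txt, c.txt

Derivation:
After op 1 (git reset b.txt): modified={none} staged={none}
After op 2 (git commit): modified={none} staged={none}
After op 3 (modify e.txt): modified={e.txt} staged={none}
After op 4 (modify a.txt): modified={a.txt, e.txt} staged={none}
After op 5 (modify c.txt): modified={a.txt, c.txt, e.txt} staged={none}
After op 6 (modify b.txt): modified={a.txt, b.txt, c.txt, e.txt} staged={none}
After op 7 (git add e.txt): modified={a.txt, b.txt, c.txt} staged={e.txt}
After op 8 (git add a.txt): modified={b.txt, c.txt} staged={a.txt, e.txt}
After op 9 (git add e.txt): modified={b.txt, c.txt} staged={a.txt, e.txt}
After op 10 (git commit): modified={b.txt, c.txt} staged={none}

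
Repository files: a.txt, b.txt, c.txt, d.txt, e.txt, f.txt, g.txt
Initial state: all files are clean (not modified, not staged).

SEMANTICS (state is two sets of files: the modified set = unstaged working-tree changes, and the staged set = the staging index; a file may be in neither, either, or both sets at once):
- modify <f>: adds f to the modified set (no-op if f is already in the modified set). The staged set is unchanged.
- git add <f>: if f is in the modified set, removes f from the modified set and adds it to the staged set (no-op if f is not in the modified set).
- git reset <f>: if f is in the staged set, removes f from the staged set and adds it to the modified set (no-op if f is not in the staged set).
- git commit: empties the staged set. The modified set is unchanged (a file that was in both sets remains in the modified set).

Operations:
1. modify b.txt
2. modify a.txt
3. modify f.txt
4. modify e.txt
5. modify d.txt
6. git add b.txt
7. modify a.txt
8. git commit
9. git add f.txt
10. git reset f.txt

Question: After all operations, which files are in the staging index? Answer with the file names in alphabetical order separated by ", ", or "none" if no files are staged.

After op 1 (modify b.txt): modified={b.txt} staged={none}
After op 2 (modify a.txt): modified={a.txt, b.txt} staged={none}
After op 3 (modify f.txt): modified={a.txt, b.txt, f.txt} staged={none}
After op 4 (modify e.txt): modified={a.txt, b.txt, e.txt, f.txt} staged={none}
After op 5 (modify d.txt): modified={a.txt, b.txt, d.txt, e.txt, f.txt} staged={none}
After op 6 (git add b.txt): modified={a.txt, d.txt, e.txt, f.txt} staged={b.txt}
After op 7 (modify a.txt): modified={a.txt, d.txt, e.txt, f.txt} staged={b.txt}
After op 8 (git commit): modified={a.txt, d.txt, e.txt, f.txt} staged={none}
After op 9 (git add f.txt): modified={a.txt, d.txt, e.txt} staged={f.txt}
After op 10 (git reset f.txt): modified={a.txt, d.txt, e.txt, f.txt} staged={none}

Answer: none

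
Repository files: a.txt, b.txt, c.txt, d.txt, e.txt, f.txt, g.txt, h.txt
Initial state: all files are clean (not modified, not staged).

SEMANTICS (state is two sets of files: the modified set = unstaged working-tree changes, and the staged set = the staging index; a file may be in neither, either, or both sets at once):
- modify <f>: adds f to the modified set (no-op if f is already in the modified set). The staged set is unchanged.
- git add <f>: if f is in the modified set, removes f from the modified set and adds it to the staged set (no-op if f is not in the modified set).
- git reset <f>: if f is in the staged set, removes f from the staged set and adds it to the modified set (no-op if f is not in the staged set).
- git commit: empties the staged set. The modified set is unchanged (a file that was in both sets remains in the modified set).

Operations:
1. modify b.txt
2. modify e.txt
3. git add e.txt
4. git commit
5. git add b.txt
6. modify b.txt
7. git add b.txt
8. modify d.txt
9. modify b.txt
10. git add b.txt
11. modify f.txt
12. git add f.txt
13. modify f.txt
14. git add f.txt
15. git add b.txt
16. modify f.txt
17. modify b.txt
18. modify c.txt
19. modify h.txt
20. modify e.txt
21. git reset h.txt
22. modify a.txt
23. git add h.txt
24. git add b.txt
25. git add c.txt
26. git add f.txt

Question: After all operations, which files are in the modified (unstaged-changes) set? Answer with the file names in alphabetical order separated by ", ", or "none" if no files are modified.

Answer: a.txt, d.txt, e.txt

Derivation:
After op 1 (modify b.txt): modified={b.txt} staged={none}
After op 2 (modify e.txt): modified={b.txt, e.txt} staged={none}
After op 3 (git add e.txt): modified={b.txt} staged={e.txt}
After op 4 (git commit): modified={b.txt} staged={none}
After op 5 (git add b.txt): modified={none} staged={b.txt}
After op 6 (modify b.txt): modified={b.txt} staged={b.txt}
After op 7 (git add b.txt): modified={none} staged={b.txt}
After op 8 (modify d.txt): modified={d.txt} staged={b.txt}
After op 9 (modify b.txt): modified={b.txt, d.txt} staged={b.txt}
After op 10 (git add b.txt): modified={d.txt} staged={b.txt}
After op 11 (modify f.txt): modified={d.txt, f.txt} staged={b.txt}
After op 12 (git add f.txt): modified={d.txt} staged={b.txt, f.txt}
After op 13 (modify f.txt): modified={d.txt, f.txt} staged={b.txt, f.txt}
After op 14 (git add f.txt): modified={d.txt} staged={b.txt, f.txt}
After op 15 (git add b.txt): modified={d.txt} staged={b.txt, f.txt}
After op 16 (modify f.txt): modified={d.txt, f.txt} staged={b.txt, f.txt}
After op 17 (modify b.txt): modified={b.txt, d.txt, f.txt} staged={b.txt, f.txt}
After op 18 (modify c.txt): modified={b.txt, c.txt, d.txt, f.txt} staged={b.txt, f.txt}
After op 19 (modify h.txt): modified={b.txt, c.txt, d.txt, f.txt, h.txt} staged={b.txt, f.txt}
After op 20 (modify e.txt): modified={b.txt, c.txt, d.txt, e.txt, f.txt, h.txt} staged={b.txt, f.txt}
After op 21 (git reset h.txt): modified={b.txt, c.txt, d.txt, e.txt, f.txt, h.txt} staged={b.txt, f.txt}
After op 22 (modify a.txt): modified={a.txt, b.txt, c.txt, d.txt, e.txt, f.txt, h.txt} staged={b.txt, f.txt}
After op 23 (git add h.txt): modified={a.txt, b.txt, c.txt, d.txt, e.txt, f.txt} staged={b.txt, f.txt, h.txt}
After op 24 (git add b.txt): modified={a.txt, c.txt, d.txt, e.txt, f.txt} staged={b.txt, f.txt, h.txt}
After op 25 (git add c.txt): modified={a.txt, d.txt, e.txt, f.txt} staged={b.txt, c.txt, f.txt, h.txt}
After op 26 (git add f.txt): modified={a.txt, d.txt, e.txt} staged={b.txt, c.txt, f.txt, h.txt}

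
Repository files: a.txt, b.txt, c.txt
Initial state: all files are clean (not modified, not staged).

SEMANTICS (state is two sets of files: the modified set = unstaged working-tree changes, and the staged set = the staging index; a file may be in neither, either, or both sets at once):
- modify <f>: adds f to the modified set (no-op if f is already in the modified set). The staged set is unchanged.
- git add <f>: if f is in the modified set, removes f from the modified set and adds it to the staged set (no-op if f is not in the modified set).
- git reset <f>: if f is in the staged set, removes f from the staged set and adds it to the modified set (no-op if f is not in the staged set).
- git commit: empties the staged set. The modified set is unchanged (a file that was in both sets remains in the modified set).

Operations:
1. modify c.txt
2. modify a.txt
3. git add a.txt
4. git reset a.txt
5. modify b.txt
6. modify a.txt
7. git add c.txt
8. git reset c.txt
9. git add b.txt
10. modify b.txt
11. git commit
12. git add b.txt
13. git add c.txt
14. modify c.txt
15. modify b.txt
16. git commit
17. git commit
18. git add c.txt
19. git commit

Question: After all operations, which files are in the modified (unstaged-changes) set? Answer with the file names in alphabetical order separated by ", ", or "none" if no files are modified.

After op 1 (modify c.txt): modified={c.txt} staged={none}
After op 2 (modify a.txt): modified={a.txt, c.txt} staged={none}
After op 3 (git add a.txt): modified={c.txt} staged={a.txt}
After op 4 (git reset a.txt): modified={a.txt, c.txt} staged={none}
After op 5 (modify b.txt): modified={a.txt, b.txt, c.txt} staged={none}
After op 6 (modify a.txt): modified={a.txt, b.txt, c.txt} staged={none}
After op 7 (git add c.txt): modified={a.txt, b.txt} staged={c.txt}
After op 8 (git reset c.txt): modified={a.txt, b.txt, c.txt} staged={none}
After op 9 (git add b.txt): modified={a.txt, c.txt} staged={b.txt}
After op 10 (modify b.txt): modified={a.txt, b.txt, c.txt} staged={b.txt}
After op 11 (git commit): modified={a.txt, b.txt, c.txt} staged={none}
After op 12 (git add b.txt): modified={a.txt, c.txt} staged={b.txt}
After op 13 (git add c.txt): modified={a.txt} staged={b.txt, c.txt}
After op 14 (modify c.txt): modified={a.txt, c.txt} staged={b.txt, c.txt}
After op 15 (modify b.txt): modified={a.txt, b.txt, c.txt} staged={b.txt, c.txt}
After op 16 (git commit): modified={a.txt, b.txt, c.txt} staged={none}
After op 17 (git commit): modified={a.txt, b.txt, c.txt} staged={none}
After op 18 (git add c.txt): modified={a.txt, b.txt} staged={c.txt}
After op 19 (git commit): modified={a.txt, b.txt} staged={none}

Answer: a.txt, b.txt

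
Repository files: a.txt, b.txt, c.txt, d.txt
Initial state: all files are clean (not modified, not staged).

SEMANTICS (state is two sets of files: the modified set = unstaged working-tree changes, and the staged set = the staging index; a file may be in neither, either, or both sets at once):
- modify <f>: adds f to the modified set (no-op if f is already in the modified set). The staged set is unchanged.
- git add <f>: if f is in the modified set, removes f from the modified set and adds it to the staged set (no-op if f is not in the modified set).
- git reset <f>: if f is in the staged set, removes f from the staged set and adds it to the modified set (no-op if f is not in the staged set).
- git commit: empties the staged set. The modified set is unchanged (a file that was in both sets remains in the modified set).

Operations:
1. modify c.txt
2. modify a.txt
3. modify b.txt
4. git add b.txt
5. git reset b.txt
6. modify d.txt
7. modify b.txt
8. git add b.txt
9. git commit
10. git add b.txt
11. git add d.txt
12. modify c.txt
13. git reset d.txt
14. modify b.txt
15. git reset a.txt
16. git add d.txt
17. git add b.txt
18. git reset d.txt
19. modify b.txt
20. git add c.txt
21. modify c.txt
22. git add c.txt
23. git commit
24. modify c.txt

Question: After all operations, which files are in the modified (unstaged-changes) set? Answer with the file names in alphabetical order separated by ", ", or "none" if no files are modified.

Answer: a.txt, b.txt, c.txt, d.txt

Derivation:
After op 1 (modify c.txt): modified={c.txt} staged={none}
After op 2 (modify a.txt): modified={a.txt, c.txt} staged={none}
After op 3 (modify b.txt): modified={a.txt, b.txt, c.txt} staged={none}
After op 4 (git add b.txt): modified={a.txt, c.txt} staged={b.txt}
After op 5 (git reset b.txt): modified={a.txt, b.txt, c.txt} staged={none}
After op 6 (modify d.txt): modified={a.txt, b.txt, c.txt, d.txt} staged={none}
After op 7 (modify b.txt): modified={a.txt, b.txt, c.txt, d.txt} staged={none}
After op 8 (git add b.txt): modified={a.txt, c.txt, d.txt} staged={b.txt}
After op 9 (git commit): modified={a.txt, c.txt, d.txt} staged={none}
After op 10 (git add b.txt): modified={a.txt, c.txt, d.txt} staged={none}
After op 11 (git add d.txt): modified={a.txt, c.txt} staged={d.txt}
After op 12 (modify c.txt): modified={a.txt, c.txt} staged={d.txt}
After op 13 (git reset d.txt): modified={a.txt, c.txt, d.txt} staged={none}
After op 14 (modify b.txt): modified={a.txt, b.txt, c.txt, d.txt} staged={none}
After op 15 (git reset a.txt): modified={a.txt, b.txt, c.txt, d.txt} staged={none}
After op 16 (git add d.txt): modified={a.txt, b.txt, c.txt} staged={d.txt}
After op 17 (git add b.txt): modified={a.txt, c.txt} staged={b.txt, d.txt}
After op 18 (git reset d.txt): modified={a.txt, c.txt, d.txt} staged={b.txt}
After op 19 (modify b.txt): modified={a.txt, b.txt, c.txt, d.txt} staged={b.txt}
After op 20 (git add c.txt): modified={a.txt, b.txt, d.txt} staged={b.txt, c.txt}
After op 21 (modify c.txt): modified={a.txt, b.txt, c.txt, d.txt} staged={b.txt, c.txt}
After op 22 (git add c.txt): modified={a.txt, b.txt, d.txt} staged={b.txt, c.txt}
After op 23 (git commit): modified={a.txt, b.txt, d.txt} staged={none}
After op 24 (modify c.txt): modified={a.txt, b.txt, c.txt, d.txt} staged={none}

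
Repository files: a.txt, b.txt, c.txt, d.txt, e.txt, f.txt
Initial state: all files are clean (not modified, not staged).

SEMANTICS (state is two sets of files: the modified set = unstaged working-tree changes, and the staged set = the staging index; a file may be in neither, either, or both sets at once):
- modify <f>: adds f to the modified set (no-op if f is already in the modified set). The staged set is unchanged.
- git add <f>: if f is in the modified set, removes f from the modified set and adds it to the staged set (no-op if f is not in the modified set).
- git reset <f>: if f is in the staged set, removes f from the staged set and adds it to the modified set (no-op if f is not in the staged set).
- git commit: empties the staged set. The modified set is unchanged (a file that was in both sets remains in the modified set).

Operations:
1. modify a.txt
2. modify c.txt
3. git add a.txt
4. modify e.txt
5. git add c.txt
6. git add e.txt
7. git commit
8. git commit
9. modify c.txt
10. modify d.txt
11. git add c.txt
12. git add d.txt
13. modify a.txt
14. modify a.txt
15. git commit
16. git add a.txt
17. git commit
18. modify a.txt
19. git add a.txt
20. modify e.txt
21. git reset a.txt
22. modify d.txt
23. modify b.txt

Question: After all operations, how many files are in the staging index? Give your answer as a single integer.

After op 1 (modify a.txt): modified={a.txt} staged={none}
After op 2 (modify c.txt): modified={a.txt, c.txt} staged={none}
After op 3 (git add a.txt): modified={c.txt} staged={a.txt}
After op 4 (modify e.txt): modified={c.txt, e.txt} staged={a.txt}
After op 5 (git add c.txt): modified={e.txt} staged={a.txt, c.txt}
After op 6 (git add e.txt): modified={none} staged={a.txt, c.txt, e.txt}
After op 7 (git commit): modified={none} staged={none}
After op 8 (git commit): modified={none} staged={none}
After op 9 (modify c.txt): modified={c.txt} staged={none}
After op 10 (modify d.txt): modified={c.txt, d.txt} staged={none}
After op 11 (git add c.txt): modified={d.txt} staged={c.txt}
After op 12 (git add d.txt): modified={none} staged={c.txt, d.txt}
After op 13 (modify a.txt): modified={a.txt} staged={c.txt, d.txt}
After op 14 (modify a.txt): modified={a.txt} staged={c.txt, d.txt}
After op 15 (git commit): modified={a.txt} staged={none}
After op 16 (git add a.txt): modified={none} staged={a.txt}
After op 17 (git commit): modified={none} staged={none}
After op 18 (modify a.txt): modified={a.txt} staged={none}
After op 19 (git add a.txt): modified={none} staged={a.txt}
After op 20 (modify e.txt): modified={e.txt} staged={a.txt}
After op 21 (git reset a.txt): modified={a.txt, e.txt} staged={none}
After op 22 (modify d.txt): modified={a.txt, d.txt, e.txt} staged={none}
After op 23 (modify b.txt): modified={a.txt, b.txt, d.txt, e.txt} staged={none}
Final staged set: {none} -> count=0

Answer: 0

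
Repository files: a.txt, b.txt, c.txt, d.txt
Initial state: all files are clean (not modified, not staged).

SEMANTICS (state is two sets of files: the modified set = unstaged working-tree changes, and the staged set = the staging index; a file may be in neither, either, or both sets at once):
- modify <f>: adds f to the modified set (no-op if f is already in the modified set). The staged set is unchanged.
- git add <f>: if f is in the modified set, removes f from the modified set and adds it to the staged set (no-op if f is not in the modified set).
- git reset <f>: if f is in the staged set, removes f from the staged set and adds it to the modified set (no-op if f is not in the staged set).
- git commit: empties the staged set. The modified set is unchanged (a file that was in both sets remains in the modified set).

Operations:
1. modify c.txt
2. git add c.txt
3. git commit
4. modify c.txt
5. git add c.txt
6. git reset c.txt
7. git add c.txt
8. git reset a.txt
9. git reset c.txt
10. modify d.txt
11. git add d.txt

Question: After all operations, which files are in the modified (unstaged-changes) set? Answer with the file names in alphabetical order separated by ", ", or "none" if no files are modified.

After op 1 (modify c.txt): modified={c.txt} staged={none}
After op 2 (git add c.txt): modified={none} staged={c.txt}
After op 3 (git commit): modified={none} staged={none}
After op 4 (modify c.txt): modified={c.txt} staged={none}
After op 5 (git add c.txt): modified={none} staged={c.txt}
After op 6 (git reset c.txt): modified={c.txt} staged={none}
After op 7 (git add c.txt): modified={none} staged={c.txt}
After op 8 (git reset a.txt): modified={none} staged={c.txt}
After op 9 (git reset c.txt): modified={c.txt} staged={none}
After op 10 (modify d.txt): modified={c.txt, d.txt} staged={none}
After op 11 (git add d.txt): modified={c.txt} staged={d.txt}

Answer: c.txt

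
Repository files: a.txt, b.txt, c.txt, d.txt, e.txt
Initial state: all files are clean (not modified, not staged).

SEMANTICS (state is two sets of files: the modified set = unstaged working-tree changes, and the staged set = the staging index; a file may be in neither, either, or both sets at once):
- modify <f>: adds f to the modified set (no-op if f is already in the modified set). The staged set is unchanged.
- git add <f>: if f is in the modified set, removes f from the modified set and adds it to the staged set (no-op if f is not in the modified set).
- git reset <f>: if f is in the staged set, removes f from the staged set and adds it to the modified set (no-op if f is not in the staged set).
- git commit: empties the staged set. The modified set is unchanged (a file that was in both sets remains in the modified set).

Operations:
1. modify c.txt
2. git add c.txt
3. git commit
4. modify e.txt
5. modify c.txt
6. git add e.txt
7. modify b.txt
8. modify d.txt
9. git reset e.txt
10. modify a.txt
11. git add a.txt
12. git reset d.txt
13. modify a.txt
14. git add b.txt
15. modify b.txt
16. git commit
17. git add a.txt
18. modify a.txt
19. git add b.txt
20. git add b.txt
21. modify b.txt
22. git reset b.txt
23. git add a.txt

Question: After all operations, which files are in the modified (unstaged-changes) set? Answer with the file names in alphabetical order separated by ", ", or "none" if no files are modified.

Answer: b.txt, c.txt, d.txt, e.txt

Derivation:
After op 1 (modify c.txt): modified={c.txt} staged={none}
After op 2 (git add c.txt): modified={none} staged={c.txt}
After op 3 (git commit): modified={none} staged={none}
After op 4 (modify e.txt): modified={e.txt} staged={none}
After op 5 (modify c.txt): modified={c.txt, e.txt} staged={none}
After op 6 (git add e.txt): modified={c.txt} staged={e.txt}
After op 7 (modify b.txt): modified={b.txt, c.txt} staged={e.txt}
After op 8 (modify d.txt): modified={b.txt, c.txt, d.txt} staged={e.txt}
After op 9 (git reset e.txt): modified={b.txt, c.txt, d.txt, e.txt} staged={none}
After op 10 (modify a.txt): modified={a.txt, b.txt, c.txt, d.txt, e.txt} staged={none}
After op 11 (git add a.txt): modified={b.txt, c.txt, d.txt, e.txt} staged={a.txt}
After op 12 (git reset d.txt): modified={b.txt, c.txt, d.txt, e.txt} staged={a.txt}
After op 13 (modify a.txt): modified={a.txt, b.txt, c.txt, d.txt, e.txt} staged={a.txt}
After op 14 (git add b.txt): modified={a.txt, c.txt, d.txt, e.txt} staged={a.txt, b.txt}
After op 15 (modify b.txt): modified={a.txt, b.txt, c.txt, d.txt, e.txt} staged={a.txt, b.txt}
After op 16 (git commit): modified={a.txt, b.txt, c.txt, d.txt, e.txt} staged={none}
After op 17 (git add a.txt): modified={b.txt, c.txt, d.txt, e.txt} staged={a.txt}
After op 18 (modify a.txt): modified={a.txt, b.txt, c.txt, d.txt, e.txt} staged={a.txt}
After op 19 (git add b.txt): modified={a.txt, c.txt, d.txt, e.txt} staged={a.txt, b.txt}
After op 20 (git add b.txt): modified={a.txt, c.txt, d.txt, e.txt} staged={a.txt, b.txt}
After op 21 (modify b.txt): modified={a.txt, b.txt, c.txt, d.txt, e.txt} staged={a.txt, b.txt}
After op 22 (git reset b.txt): modified={a.txt, b.txt, c.txt, d.txt, e.txt} staged={a.txt}
After op 23 (git add a.txt): modified={b.txt, c.txt, d.txt, e.txt} staged={a.txt}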